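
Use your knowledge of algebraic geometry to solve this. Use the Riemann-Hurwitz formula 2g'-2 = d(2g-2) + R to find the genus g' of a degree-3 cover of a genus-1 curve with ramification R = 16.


Riemann-Hurwitz formula: 2g' - 2 = d(2g - 2) + R
Given: d = 3, g = 1, R = 16
2g' - 2 = 3*(2*1 - 2) + 16
2g' - 2 = 3*0 + 16
2g' - 2 = 0 + 16 = 16
2g' = 18
g' = 9

9


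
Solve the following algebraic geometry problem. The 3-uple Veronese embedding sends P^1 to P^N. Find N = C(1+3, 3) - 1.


The Veronese embedding v_d: P^n -> P^N maps each point to all
degree-d monomials in n+1 homogeneous coordinates.
N = C(n+d, d) - 1
N = C(1+3, 3) - 1
N = C(4, 3) - 1
C(4, 3) = 4
N = 4 - 1 = 3

3


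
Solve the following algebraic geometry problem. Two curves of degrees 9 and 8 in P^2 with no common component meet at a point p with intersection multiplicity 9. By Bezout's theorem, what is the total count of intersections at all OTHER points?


By Bezout's theorem, the total intersection number is d1 * d2.
Total = 9 * 8 = 72
Intersection multiplicity at p = 9
Remaining intersections = 72 - 9 = 63

63


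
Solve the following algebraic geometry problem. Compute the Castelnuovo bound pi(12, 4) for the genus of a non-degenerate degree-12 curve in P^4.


Castelnuovo's bound: write d - 1 = m(r-1) + epsilon with 0 <= epsilon < r-1.
d - 1 = 12 - 1 = 11
r - 1 = 4 - 1 = 3
11 = 3*3 + 2, so m = 3, epsilon = 2
pi(d, r) = m(m-1)(r-1)/2 + m*epsilon
= 3*2*3/2 + 3*2
= 18/2 + 6
= 9 + 6 = 15

15


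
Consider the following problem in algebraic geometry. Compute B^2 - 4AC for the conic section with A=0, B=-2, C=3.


The discriminant of a conic Ax^2 + Bxy + Cy^2 + ... = 0 is B^2 - 4AC.
B^2 = (-2)^2 = 4
4AC = 4*0*3 = 0
Discriminant = 4 + 0 = 4

4


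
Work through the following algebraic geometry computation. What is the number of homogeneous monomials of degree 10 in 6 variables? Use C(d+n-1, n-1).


The number of degree-10 monomials in 6 variables is C(d+n-1, n-1).
= C(10+6-1, 6-1) = C(15, 5)
= 3003

3003


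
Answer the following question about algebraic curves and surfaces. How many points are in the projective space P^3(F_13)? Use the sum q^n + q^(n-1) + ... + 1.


P^3(F_13) has (q^(n+1) - 1)/(q - 1) points.
= 13^3 + 13^2 + 13^1 + 13^0
= 2197 + 169 + 13 + 1
= 2380

2380


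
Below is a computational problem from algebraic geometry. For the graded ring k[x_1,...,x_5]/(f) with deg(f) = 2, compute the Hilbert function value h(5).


For R = k[x_1,...,x_n]/(f) with f homogeneous of degree e:
The Hilbert series is (1 - t^e)/(1 - t)^n.
So h(d) = C(d+n-1, n-1) - C(d-e+n-1, n-1) for d >= e.
With n=5, e=2, d=5:
C(5+5-1, 5-1) = C(9, 4) = 126
C(5-2+5-1, 5-1) = C(7, 4) = 35
h(5) = 126 - 35 = 91

91


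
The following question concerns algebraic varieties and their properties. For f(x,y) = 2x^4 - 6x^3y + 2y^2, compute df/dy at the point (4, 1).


df/dy = (-6)*x^3 + 2*2*y^1
At (4,1): (-6)*4^3 + 2*2*1^1
= -384 + 4
= -380

-380


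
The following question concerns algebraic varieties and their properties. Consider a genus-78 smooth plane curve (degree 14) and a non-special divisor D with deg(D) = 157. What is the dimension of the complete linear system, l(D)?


First, compute the genus of a smooth plane curve of degree 14:
g = (d-1)(d-2)/2 = (14-1)(14-2)/2 = 78
For a non-special divisor D (i.e., h^1(D) = 0), Riemann-Roch gives:
l(D) = deg(D) - g + 1
Since deg(D) = 157 >= 2g - 1 = 155, D is non-special.
l(D) = 157 - 78 + 1 = 80

80


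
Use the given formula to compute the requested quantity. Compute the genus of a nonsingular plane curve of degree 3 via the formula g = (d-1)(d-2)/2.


Using the genus formula for smooth plane curves:
g = (d-1)(d-2)/2
g = (3-1)(3-2)/2
g = 2*1/2
g = 2/2 = 1

1


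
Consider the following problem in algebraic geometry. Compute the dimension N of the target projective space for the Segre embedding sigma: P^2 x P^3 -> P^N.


The Segre embedding maps P^m x P^n into P^N via
all products of coordinates from each factor.
N = (m+1)(n+1) - 1
N = (2+1)(3+1) - 1
N = 3*4 - 1
N = 12 - 1 = 11

11


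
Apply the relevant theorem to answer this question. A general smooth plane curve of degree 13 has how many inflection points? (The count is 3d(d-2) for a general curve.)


For a general smooth plane curve C of degree d, the inflection points are
the intersection of C with its Hessian curve, which has degree 3(d-2).
By Bezout, the total intersection number is d * 3(d-2) = 13 * 33 = 429.
For a general curve every flex is ordinary, so each contributes
multiplicity 1 to C·Hess(C), and the number of distinct inflection
points is 3d(d-2).
Inflection points = 3*13*(13-2) = 3*13*11 = 429

429


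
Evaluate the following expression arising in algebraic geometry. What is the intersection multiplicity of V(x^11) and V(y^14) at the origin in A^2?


The intersection multiplicity of V(x^a) and V(y^b) at the origin is:
I(O; V(x^11), V(y^14)) = dim_k(k[x,y]/(x^11, y^14))
A basis for k[x,y]/(x^11, y^14) is the set of monomials x^i * y^j
where 0 <= i < 11 and 0 <= j < 14.
The number of such monomials is 11 * 14 = 154

154


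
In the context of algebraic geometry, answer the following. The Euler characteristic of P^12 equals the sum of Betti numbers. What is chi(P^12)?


The complex projective space P^12 has one cell in each even real dimension 0, 2, ..., 24.
The cohomology groups are H^{2k}(P^12) = Z for k = 0,...,12, and 0 otherwise.
Euler characteristic = sum of Betti numbers = 1 per even-dimensional cohomology group.
chi(P^12) = 12 + 1 = 13

13


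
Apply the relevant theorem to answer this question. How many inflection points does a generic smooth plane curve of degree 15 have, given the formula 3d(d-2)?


For a general smooth plane curve C of degree d, the inflection points are
the intersection of C with its Hessian curve, which has degree 3(d-2).
By Bezout, the total intersection number is d * 3(d-2) = 15 * 39 = 585.
For a general curve every flex is ordinary, so each contributes
multiplicity 1 to C·Hess(C), and the number of distinct inflection
points is 3d(d-2).
Inflection points = 3*15*(15-2) = 3*15*13 = 585

585


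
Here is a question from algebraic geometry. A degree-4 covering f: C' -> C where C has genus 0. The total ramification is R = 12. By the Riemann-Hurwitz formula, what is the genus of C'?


Riemann-Hurwitz formula: 2g' - 2 = d(2g - 2) + R
Given: d = 4, g = 0, R = 12
2g' - 2 = 4*(2*0 - 2) + 12
2g' - 2 = 4*(-2) + 12
2g' - 2 = -8 + 12 = 4
2g' = 6
g' = 3

3


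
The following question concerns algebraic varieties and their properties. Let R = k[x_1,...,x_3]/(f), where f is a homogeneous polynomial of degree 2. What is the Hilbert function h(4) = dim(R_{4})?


For R = k[x_1,...,x_n]/(f) with f homogeneous of degree e:
The Hilbert series is (1 - t^e)/(1 - t)^n.
So h(d) = C(d+n-1, n-1) - C(d-e+n-1, n-1) for d >= e.
With n=3, e=2, d=4:
C(4+3-1, 3-1) = C(6, 2) = 15
C(4-2+3-1, 3-1) = C(4, 2) = 6
h(4) = 15 - 6 = 9

9


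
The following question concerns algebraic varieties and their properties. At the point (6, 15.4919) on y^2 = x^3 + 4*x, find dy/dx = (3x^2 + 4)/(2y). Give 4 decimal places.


Using implicit differentiation of y^2 = x^3 + 4*x:
2y * dy/dx = 3x^2 + 4
dy/dx = (3x^2 + 4)/(2y)
Numerator: 3*6^2 + 4 = 112
Denominator: 2*15.4919 = 30.9838
dy/dx = 112/30.9838 = 3.6148

3.6148


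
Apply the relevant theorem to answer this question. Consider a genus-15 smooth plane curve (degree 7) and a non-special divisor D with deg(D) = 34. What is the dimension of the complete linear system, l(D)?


First, compute the genus of a smooth plane curve of degree 7:
g = (d-1)(d-2)/2 = (7-1)(7-2)/2 = 15
For a non-special divisor D (i.e., h^1(D) = 0), Riemann-Roch gives:
l(D) = deg(D) - g + 1
Since deg(D) = 34 >= 2g - 1 = 29, D is non-special.
l(D) = 34 - 15 + 1 = 20

20


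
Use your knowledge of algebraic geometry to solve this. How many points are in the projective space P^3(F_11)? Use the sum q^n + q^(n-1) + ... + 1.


P^3(F_11) has (q^(n+1) - 1)/(q - 1) points.
= 11^3 + 11^2 + 11^1 + 11^0
= 1331 + 121 + 11 + 1
= 1464

1464


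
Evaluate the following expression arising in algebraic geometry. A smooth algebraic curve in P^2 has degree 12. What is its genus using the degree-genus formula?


Using the genus formula for smooth plane curves:
g = (d-1)(d-2)/2
g = (12-1)(12-2)/2
g = 11*10/2
g = 110/2 = 55

55


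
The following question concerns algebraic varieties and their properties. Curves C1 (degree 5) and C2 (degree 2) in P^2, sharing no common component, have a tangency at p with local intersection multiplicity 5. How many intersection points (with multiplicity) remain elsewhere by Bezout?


By Bezout's theorem, the total intersection number is d1 * d2.
Total = 5 * 2 = 10
Intersection multiplicity at p = 5
Remaining intersections = 10 - 5 = 5

5


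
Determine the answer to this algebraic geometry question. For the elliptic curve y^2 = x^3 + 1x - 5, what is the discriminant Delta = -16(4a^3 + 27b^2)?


Compute each component:
4a^3 = 4*1^3 = 4*1 = 4
27b^2 = 27*(-5)^2 = 27*25 = 675
4a^3 + 27b^2 = 4 + 675 = 679
Delta = -16*679 = -10864

-10864


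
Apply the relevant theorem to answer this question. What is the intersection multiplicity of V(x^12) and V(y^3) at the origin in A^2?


The intersection multiplicity of V(x^a) and V(y^b) at the origin is:
I(O; V(x^12), V(y^3)) = dim_k(k[x,y]/(x^12, y^3))
A basis for k[x,y]/(x^12, y^3) is the set of monomials x^i * y^j
where 0 <= i < 12 and 0 <= j < 3.
The number of such monomials is 12 * 3 = 36

36


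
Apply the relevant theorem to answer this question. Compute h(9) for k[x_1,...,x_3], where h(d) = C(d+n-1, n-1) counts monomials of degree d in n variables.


The Hilbert function for the polynomial ring in 3 variables is:
h(d) = C(d+n-1, n-1)
h(9) = C(9+3-1, 3-1) = C(11, 2)
= 11! / (2! * 9!)
= 55

55


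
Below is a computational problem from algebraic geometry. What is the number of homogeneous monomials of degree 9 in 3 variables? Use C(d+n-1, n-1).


The number of degree-9 monomials in 3 variables is C(d+n-1, n-1).
= C(9+3-1, 3-1) = C(11, 2)
= 55

55


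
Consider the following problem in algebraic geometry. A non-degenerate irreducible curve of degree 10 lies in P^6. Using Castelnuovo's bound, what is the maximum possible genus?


Castelnuovo's bound: write d - 1 = m(r-1) + epsilon with 0 <= epsilon < r-1.
d - 1 = 10 - 1 = 9
r - 1 = 6 - 1 = 5
9 = 1*5 + 4, so m = 1, epsilon = 4
pi(d, r) = m(m-1)(r-1)/2 + m*epsilon
= 1*0*5/2 + 1*4
= 0/2 + 4
= 0 + 4 = 4

4


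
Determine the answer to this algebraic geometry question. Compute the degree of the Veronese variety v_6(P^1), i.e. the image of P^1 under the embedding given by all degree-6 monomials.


The Veronese variety v_6(P^1) has degree d^r.
d^r = 6^1 = 6

6


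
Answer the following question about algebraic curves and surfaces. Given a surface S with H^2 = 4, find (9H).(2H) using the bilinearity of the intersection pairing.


Using bilinearity of the intersection pairing on a surface S:
(aH).(bH) = ab * (H.H)
We have H^2 = 4.
D.E = (9H).(2H) = 9*2*4
= 18*4
= 72

72


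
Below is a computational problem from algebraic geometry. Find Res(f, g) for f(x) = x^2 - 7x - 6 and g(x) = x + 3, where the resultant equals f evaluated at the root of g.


For Res(f, x - c), we evaluate f at x = c.
f(-3) = (-3)^2 - 7*(-3) - 6
= 9 + 21 - 6
= 30 - 6 = 24
Res(f, g) = 24

24


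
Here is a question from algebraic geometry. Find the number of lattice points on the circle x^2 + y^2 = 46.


Systematically check integer values of x where x^2 <= 46.
For each valid x, check if 46 - x^2 is a perfect square.
Total integer solutions found: 0

0


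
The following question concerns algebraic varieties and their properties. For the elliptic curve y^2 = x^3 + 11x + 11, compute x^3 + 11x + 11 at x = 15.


Compute x^3 + 11x + 11 at x = 15:
x^3 = 15^3 = 3375
11*x = 11*15 = 165
Sum: 3375 + 165 + 11 = 3551

3551


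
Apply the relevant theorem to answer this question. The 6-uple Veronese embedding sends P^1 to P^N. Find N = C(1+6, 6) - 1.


The Veronese embedding v_d: P^n -> P^N maps each point to all
degree-d monomials in n+1 homogeneous coordinates.
N = C(n+d, d) - 1
N = C(1+6, 6) - 1
N = C(7, 6) - 1
C(7, 6) = 7
N = 7 - 1 = 6

6


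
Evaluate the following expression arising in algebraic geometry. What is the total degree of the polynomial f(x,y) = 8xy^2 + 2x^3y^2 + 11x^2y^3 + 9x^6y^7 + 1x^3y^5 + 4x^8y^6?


Examine each term for its total degree (sum of exponents).
  Term '8xy^2' has total degree 1+2 = 3.
  Term '2x^3y^2' has total degree 3+2 = 5.
  Term '11x^2y^3' has total degree 2+3 = 5.
  Term '9x^6y^7' has total degree 6+7 = 13.
  Term '1x^3y^5' has total degree 3+5 = 8.
  Term '4x^8y^6' has total degree 8+6 = 14.
The maximum total degree among all terms is 14.

14


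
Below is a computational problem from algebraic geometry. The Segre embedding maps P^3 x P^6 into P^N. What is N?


The Segre embedding maps P^m x P^n into P^N via
all products of coordinates from each factor.
N = (m+1)(n+1) - 1
N = (3+1)(6+1) - 1
N = 4*7 - 1
N = 28 - 1 = 27

27


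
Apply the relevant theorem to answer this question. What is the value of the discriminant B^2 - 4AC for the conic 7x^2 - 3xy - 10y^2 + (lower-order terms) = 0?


The discriminant of a conic Ax^2 + Bxy + Cy^2 + ... = 0 is B^2 - 4AC.
B^2 = (-3)^2 = 9
4AC = 4*7*(-10) = -280
Discriminant = 9 + 280 = 289

289


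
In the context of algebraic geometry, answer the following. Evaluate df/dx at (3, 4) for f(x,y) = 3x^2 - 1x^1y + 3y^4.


df/dx = 2*3*x^1 + 1*(-1)*x^0*y
At (3,4): 2*3*3^1 + 1*(-1)*3^0*4
= 18 - 4
= 14

14


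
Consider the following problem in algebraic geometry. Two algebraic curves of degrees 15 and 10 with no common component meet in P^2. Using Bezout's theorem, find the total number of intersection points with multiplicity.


Bezout's theorem states the intersection count equals the product of degrees.
Intersection count = 15 * 10 = 150

150


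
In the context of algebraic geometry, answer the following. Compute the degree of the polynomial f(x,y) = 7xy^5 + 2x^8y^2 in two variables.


Examine each term for its total degree (sum of exponents).
  Term '7xy^5' has total degree 1+5 = 6.
  Term '2x^8y^2' has total degree 8+2 = 10.
The maximum total degree among all terms is 10.

10


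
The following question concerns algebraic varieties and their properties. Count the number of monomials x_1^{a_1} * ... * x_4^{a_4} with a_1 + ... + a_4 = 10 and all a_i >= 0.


The number of degree-10 monomials in 4 variables is C(d+n-1, n-1).
= C(10+4-1, 4-1) = C(13, 3)
= 286

286


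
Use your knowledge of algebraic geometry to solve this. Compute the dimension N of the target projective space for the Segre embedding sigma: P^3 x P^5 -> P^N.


The Segre embedding maps P^m x P^n into P^N via
all products of coordinates from each factor.
N = (m+1)(n+1) - 1
N = (3+1)(5+1) - 1
N = 4*6 - 1
N = 24 - 1 = 23

23


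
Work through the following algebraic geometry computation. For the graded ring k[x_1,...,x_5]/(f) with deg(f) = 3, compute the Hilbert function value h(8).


For R = k[x_1,...,x_n]/(f) with f homogeneous of degree e:
The Hilbert series is (1 - t^e)/(1 - t)^n.
So h(d) = C(d+n-1, n-1) - C(d-e+n-1, n-1) for d >= e.
With n=5, e=3, d=8:
C(8+5-1, 5-1) = C(12, 4) = 495
C(8-3+5-1, 5-1) = C(9, 4) = 126
h(8) = 495 - 126 = 369

369


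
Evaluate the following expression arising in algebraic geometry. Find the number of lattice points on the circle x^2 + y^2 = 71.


Systematically check integer values of x where x^2 <= 71.
For each valid x, check if 71 - x^2 is a perfect square.
Total integer solutions found: 0

0


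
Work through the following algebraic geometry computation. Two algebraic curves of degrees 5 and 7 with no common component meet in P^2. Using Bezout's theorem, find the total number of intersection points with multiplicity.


Bezout's theorem states the intersection count equals the product of degrees.
Intersection count = 5 * 7 = 35

35


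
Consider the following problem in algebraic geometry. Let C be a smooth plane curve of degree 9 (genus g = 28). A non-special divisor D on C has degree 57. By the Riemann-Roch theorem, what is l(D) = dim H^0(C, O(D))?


First, compute the genus of a smooth plane curve of degree 9:
g = (d-1)(d-2)/2 = (9-1)(9-2)/2 = 28
For a non-special divisor D (i.e., h^1(D) = 0), Riemann-Roch gives:
l(D) = deg(D) - g + 1
Since deg(D) = 57 >= 2g - 1 = 55, D is non-special.
l(D) = 57 - 28 + 1 = 30

30


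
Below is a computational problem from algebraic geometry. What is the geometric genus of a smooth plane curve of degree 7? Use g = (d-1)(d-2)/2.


Using the genus formula for smooth plane curves:
g = (d-1)(d-2)/2
g = (7-1)(7-2)/2
g = 6*5/2
g = 30/2 = 15

15


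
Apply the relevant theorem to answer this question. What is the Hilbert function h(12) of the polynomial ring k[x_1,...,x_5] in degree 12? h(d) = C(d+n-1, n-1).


The Hilbert function for the polynomial ring in 5 variables is:
h(d) = C(d+n-1, n-1)
h(12) = C(12+5-1, 5-1) = C(16, 4)
= 16! / (4! * 12!)
= 1820

1820


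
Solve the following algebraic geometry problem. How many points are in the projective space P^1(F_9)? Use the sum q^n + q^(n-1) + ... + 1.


P^1(F_9) has (q^(n+1) - 1)/(q - 1) points.
= 9^1 + 9^0
= 9 + 1
= 10

10


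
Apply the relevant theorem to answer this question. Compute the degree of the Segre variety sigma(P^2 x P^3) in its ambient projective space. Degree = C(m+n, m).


The degree of the Segre variety P^2 x P^3 is C(m+n, m).
= C(5, 2)
= 10

10


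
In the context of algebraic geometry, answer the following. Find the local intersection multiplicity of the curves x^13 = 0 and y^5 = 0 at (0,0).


The intersection multiplicity of V(x^a) and V(y^b) at the origin is:
I(O; V(x^13), V(y^5)) = dim_k(k[x,y]/(x^13, y^5))
A basis for k[x,y]/(x^13, y^5) is the set of monomials x^i * y^j
where 0 <= i < 13 and 0 <= j < 5.
The number of such monomials is 13 * 5 = 65

65


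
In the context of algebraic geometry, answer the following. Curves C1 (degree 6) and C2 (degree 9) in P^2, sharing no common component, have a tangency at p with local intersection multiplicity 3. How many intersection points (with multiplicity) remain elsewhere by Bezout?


By Bezout's theorem, the total intersection number is d1 * d2.
Total = 6 * 9 = 54
Intersection multiplicity at p = 3
Remaining intersections = 54 - 3 = 51

51


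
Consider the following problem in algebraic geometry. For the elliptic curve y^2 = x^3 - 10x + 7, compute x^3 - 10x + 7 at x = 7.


Compute x^3 - 10x + 7 at x = 7:
x^3 = 7^3 = 343
(-10)*x = (-10)*7 = -70
Sum: 343 - 70 + 7 = 280

280


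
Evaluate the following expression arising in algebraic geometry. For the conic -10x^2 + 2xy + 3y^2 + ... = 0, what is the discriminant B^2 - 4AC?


The discriminant of a conic Ax^2 + Bxy + Cy^2 + ... = 0 is B^2 - 4AC.
B^2 = 2^2 = 4
4AC = 4*(-10)*3 = -120
Discriminant = 4 + 120 = 124

124


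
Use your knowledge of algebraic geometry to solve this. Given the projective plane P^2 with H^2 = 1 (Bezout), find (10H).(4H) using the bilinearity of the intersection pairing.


Using bilinearity of the intersection pairing on the projective plane P^2:
(aH).(bH) = ab * (H.H)
We have H^2 = 1 (Bezout).
D.E = (10H).(4H) = 10*4*1
= 40*1
= 40

40


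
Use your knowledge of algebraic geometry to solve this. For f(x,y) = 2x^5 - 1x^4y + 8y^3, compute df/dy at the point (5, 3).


df/dy = (-1)*x^4 + 3*8*y^2
At (5,3): (-1)*5^4 + 3*8*3^2
= -625 + 216
= -409

-409


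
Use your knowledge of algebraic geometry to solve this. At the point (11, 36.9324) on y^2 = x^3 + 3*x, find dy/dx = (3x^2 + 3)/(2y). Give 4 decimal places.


Using implicit differentiation of y^2 = x^3 + 3*x:
2y * dy/dx = 3x^2 + 3
dy/dx = (3x^2 + 3)/(2y)
Numerator: 3*11^2 + 3 = 366
Denominator: 2*36.9324 = 73.8648
dy/dx = 366/73.8648 = 4.9550

4.9550


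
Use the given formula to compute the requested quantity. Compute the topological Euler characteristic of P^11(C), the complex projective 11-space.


The complex projective space P^11 has one cell in each even real dimension 0, 2, ..., 22.
The cohomology groups are H^{2k}(P^11) = Z for k = 0,...,11, and 0 otherwise.
Euler characteristic = sum of Betti numbers = 1 per even-dimensional cohomology group.
chi(P^11) = 11 + 1 = 12

12


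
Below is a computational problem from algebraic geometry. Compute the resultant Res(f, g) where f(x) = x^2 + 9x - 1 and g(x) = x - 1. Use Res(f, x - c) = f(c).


For Res(f, x - c), we evaluate f at x = c.
f(1) = 1^2 + 9*1 - 1
= 1 + 9 - 1
= 10 - 1 = 9
Res(f, g) = 9

9


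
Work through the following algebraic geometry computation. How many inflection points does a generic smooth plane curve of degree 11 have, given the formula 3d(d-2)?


For a general smooth plane curve C of degree d, the inflection points are
the intersection of C with its Hessian curve, which has degree 3(d-2).
By Bezout, the total intersection number is d * 3(d-2) = 11 * 27 = 297.
For a general curve every flex is ordinary, so each contributes
multiplicity 1 to C·Hess(C), and the number of distinct inflection
points is 3d(d-2).
Inflection points = 3*11*(11-2) = 3*11*9 = 297

297


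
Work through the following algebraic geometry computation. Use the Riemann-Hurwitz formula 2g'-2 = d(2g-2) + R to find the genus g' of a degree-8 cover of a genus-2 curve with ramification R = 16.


Riemann-Hurwitz formula: 2g' - 2 = d(2g - 2) + R
Given: d = 8, g = 2, R = 16
2g' - 2 = 8*(2*2 - 2) + 16
2g' - 2 = 8*2 + 16
2g' - 2 = 16 + 16 = 32
2g' = 34
g' = 17

17


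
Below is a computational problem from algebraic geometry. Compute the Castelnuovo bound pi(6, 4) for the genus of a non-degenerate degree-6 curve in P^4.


Castelnuovo's bound: write d - 1 = m(r-1) + epsilon with 0 <= epsilon < r-1.
d - 1 = 6 - 1 = 5
r - 1 = 4 - 1 = 3
5 = 1*3 + 2, so m = 1, epsilon = 2
pi(d, r) = m(m-1)(r-1)/2 + m*epsilon
= 1*0*3/2 + 1*2
= 0/2 + 2
= 0 + 2 = 2

2


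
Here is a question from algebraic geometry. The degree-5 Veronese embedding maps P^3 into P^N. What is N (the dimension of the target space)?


The Veronese embedding v_d: P^n -> P^N maps each point to all
degree-d monomials in n+1 homogeneous coordinates.
N = C(n+d, d) - 1
N = C(3+5, 5) - 1
N = C(8, 5) - 1
C(8, 5) = 56
N = 56 - 1 = 55

55


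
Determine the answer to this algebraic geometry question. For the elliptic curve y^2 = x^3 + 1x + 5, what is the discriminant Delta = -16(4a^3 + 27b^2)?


Compute each component:
4a^3 = 4*1^3 = 4*1 = 4
27b^2 = 27*5^2 = 27*25 = 675
4a^3 + 27b^2 = 4 + 675 = 679
Delta = -16*679 = -10864

-10864


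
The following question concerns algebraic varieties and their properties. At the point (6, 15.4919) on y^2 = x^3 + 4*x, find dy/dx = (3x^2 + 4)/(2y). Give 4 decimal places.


Using implicit differentiation of y^2 = x^3 + 4*x:
2y * dy/dx = 3x^2 + 4
dy/dx = (3x^2 + 4)/(2y)
Numerator: 3*6^2 + 4 = 112
Denominator: 2*15.4919 = 30.9838
dy/dx = 112/30.9838 = 3.6148

3.6148


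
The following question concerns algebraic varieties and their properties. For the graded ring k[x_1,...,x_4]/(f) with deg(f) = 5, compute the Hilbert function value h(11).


For R = k[x_1,...,x_n]/(f) with f homogeneous of degree e:
The Hilbert series is (1 - t^e)/(1 - t)^n.
So h(d) = C(d+n-1, n-1) - C(d-e+n-1, n-1) for d >= e.
With n=4, e=5, d=11:
C(11+4-1, 4-1) = C(14, 3) = 364
C(11-5+4-1, 4-1) = C(9, 3) = 84
h(11) = 364 - 84 = 280

280


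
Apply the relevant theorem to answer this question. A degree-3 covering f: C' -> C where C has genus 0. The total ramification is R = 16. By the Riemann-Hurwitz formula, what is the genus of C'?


Riemann-Hurwitz formula: 2g' - 2 = d(2g - 2) + R
Given: d = 3, g = 0, R = 16
2g' - 2 = 3*(2*0 - 2) + 16
2g' - 2 = 3*(-2) + 16
2g' - 2 = -6 + 16 = 10
2g' = 12
g' = 6

6


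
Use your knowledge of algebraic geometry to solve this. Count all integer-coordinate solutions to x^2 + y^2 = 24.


Systematically check integer values of x where x^2 <= 24.
For each valid x, check if 24 - x^2 is a perfect square.
Total integer solutions found: 0

0


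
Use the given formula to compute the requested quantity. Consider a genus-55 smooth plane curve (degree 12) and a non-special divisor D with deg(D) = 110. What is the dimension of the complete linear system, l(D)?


First, compute the genus of a smooth plane curve of degree 12:
g = (d-1)(d-2)/2 = (12-1)(12-2)/2 = 55
For a non-special divisor D (i.e., h^1(D) = 0), Riemann-Roch gives:
l(D) = deg(D) - g + 1
Since deg(D) = 110 >= 2g - 1 = 109, D is non-special.
l(D) = 110 - 55 + 1 = 56

56


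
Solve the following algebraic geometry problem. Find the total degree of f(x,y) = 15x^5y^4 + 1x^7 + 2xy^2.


Examine each term for its total degree (sum of exponents).
  Term '15x^5y^4' has total degree 5+4 = 9.
  Term '1x^7' has total degree 7+0 = 7.
  Term '2xy^2' has total degree 1+2 = 3.
The maximum total degree among all terms is 9.

9


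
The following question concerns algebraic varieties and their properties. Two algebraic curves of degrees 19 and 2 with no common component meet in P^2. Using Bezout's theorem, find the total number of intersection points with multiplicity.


Bezout's theorem states the intersection count equals the product of degrees.
Intersection count = 19 * 2 = 38

38


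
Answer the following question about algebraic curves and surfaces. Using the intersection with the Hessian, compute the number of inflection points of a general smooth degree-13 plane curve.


For a general smooth plane curve C of degree d, the inflection points are
the intersection of C with its Hessian curve, which has degree 3(d-2).
By Bezout, the total intersection number is d * 3(d-2) = 13 * 33 = 429.
For a general curve every flex is ordinary, so each contributes
multiplicity 1 to C·Hess(C), and the number of distinct inflection
points is 3d(d-2).
Inflection points = 3*13*(13-2) = 3*13*11 = 429

429


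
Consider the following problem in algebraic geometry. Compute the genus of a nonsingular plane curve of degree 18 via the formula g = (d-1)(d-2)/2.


Using the genus formula for smooth plane curves:
g = (d-1)(d-2)/2
g = (18-1)(18-2)/2
g = 17*16/2
g = 272/2 = 136

136


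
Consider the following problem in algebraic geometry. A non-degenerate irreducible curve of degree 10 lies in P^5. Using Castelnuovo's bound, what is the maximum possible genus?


Castelnuovo's bound: write d - 1 = m(r-1) + epsilon with 0 <= epsilon < r-1.
d - 1 = 10 - 1 = 9
r - 1 = 5 - 1 = 4
9 = 2*4 + 1, so m = 2, epsilon = 1
pi(d, r) = m(m-1)(r-1)/2 + m*epsilon
= 2*1*4/2 + 2*1
= 8/2 + 2
= 4 + 2 = 6

6


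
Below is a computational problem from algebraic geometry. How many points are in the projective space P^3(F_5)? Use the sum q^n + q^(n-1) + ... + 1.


P^3(F_5) has (q^(n+1) - 1)/(q - 1) points.
= 5^3 + 5^2 + 5^1 + 5^0
= 125 + 25 + 5 + 1
= 156

156


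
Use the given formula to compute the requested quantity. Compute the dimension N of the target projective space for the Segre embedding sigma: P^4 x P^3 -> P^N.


The Segre embedding maps P^m x P^n into P^N via
all products of coordinates from each factor.
N = (m+1)(n+1) - 1
N = (4+1)(3+1) - 1
N = 5*4 - 1
N = 20 - 1 = 19

19


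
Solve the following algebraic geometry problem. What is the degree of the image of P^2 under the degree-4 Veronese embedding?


The Veronese variety v_4(P^2) has degree d^r.
d^r = 4^2 = 16

16


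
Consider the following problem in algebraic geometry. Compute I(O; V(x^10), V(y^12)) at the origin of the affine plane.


The intersection multiplicity of V(x^a) and V(y^b) at the origin is:
I(O; V(x^10), V(y^12)) = dim_k(k[x,y]/(x^10, y^12))
A basis for k[x,y]/(x^10, y^12) is the set of monomials x^i * y^j
where 0 <= i < 10 and 0 <= j < 12.
The number of such monomials is 10 * 12 = 120

120


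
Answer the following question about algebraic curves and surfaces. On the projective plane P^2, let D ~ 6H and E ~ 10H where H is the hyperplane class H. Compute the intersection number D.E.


Using bilinearity of the intersection pairing on the projective plane P^2:
(aH).(bH) = ab * (H.H)
We have H^2 = 1 (Bezout).
D.E = (6H).(10H) = 6*10*1
= 60*1
= 60

60


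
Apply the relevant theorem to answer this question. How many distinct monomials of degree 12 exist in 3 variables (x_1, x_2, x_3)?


The number of degree-12 monomials in 3 variables is C(d+n-1, n-1).
= C(12+3-1, 3-1) = C(14, 2)
= 91

91


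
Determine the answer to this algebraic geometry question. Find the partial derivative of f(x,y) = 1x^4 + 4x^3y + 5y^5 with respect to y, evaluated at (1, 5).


df/dy = 4*x^3 + 5*5*y^4
At (1,5): 4*1^3 + 5*5*5^4
= 4 + 15625
= 15629

15629


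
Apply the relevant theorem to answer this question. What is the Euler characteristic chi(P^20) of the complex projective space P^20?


The complex projective space P^20 has one cell in each even real dimension 0, 2, ..., 40.
The cohomology groups are H^{2k}(P^20) = Z for k = 0,...,20, and 0 otherwise.
Euler characteristic = sum of Betti numbers = 1 per even-dimensional cohomology group.
chi(P^20) = 20 + 1 = 21

21


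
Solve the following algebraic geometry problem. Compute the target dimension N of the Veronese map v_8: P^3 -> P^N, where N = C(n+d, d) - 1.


The Veronese embedding v_d: P^n -> P^N maps each point to all
degree-d monomials in n+1 homogeneous coordinates.
N = C(n+d, d) - 1
N = C(3+8, 8) - 1
N = C(11, 8) - 1
C(11, 8) = 165
N = 165 - 1 = 164

164


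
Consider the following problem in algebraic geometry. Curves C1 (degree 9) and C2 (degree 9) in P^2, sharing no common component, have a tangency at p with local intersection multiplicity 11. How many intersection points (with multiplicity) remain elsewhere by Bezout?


By Bezout's theorem, the total intersection number is d1 * d2.
Total = 9 * 9 = 81
Intersection multiplicity at p = 11
Remaining intersections = 81 - 11 = 70

70


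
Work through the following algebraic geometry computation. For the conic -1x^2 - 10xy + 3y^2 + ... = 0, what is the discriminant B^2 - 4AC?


The discriminant of a conic Ax^2 + Bxy + Cy^2 + ... = 0 is B^2 - 4AC.
B^2 = (-10)^2 = 100
4AC = 4*(-1)*3 = -12
Discriminant = 100 + 12 = 112

112


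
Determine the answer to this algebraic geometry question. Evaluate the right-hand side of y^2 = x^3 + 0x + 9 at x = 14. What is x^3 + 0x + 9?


Compute x^3 + 0x + 9 at x = 14:
x^3 = 14^3 = 2744
0*x = 0*14 = 0
Sum: 2744 + 0 + 9 = 2753

2753


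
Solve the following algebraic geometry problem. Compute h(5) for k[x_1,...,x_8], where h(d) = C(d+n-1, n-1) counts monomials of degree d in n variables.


The Hilbert function for the polynomial ring in 8 variables is:
h(d) = C(d+n-1, n-1)
h(5) = C(5+8-1, 8-1) = C(12, 7)
= 12! / (7! * 5!)
= 792

792


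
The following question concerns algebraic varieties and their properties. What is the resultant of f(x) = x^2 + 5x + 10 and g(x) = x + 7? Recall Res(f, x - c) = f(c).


For Res(f, x - c), we evaluate f at x = c.
f(-7) = (-7)^2 + 5*(-7) + 10
= 49 - 35 + 10
= 14 + 10 = 24
Res(f, g) = 24

24


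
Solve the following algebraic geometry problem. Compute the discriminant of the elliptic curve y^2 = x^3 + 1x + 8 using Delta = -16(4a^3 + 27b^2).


Compute each component:
4a^3 = 4*1^3 = 4*1 = 4
27b^2 = 27*8^2 = 27*64 = 1728
4a^3 + 27b^2 = 4 + 1728 = 1732
Delta = -16*1732 = -27712

-27712


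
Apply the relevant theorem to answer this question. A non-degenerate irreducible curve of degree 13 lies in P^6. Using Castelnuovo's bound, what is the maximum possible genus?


Castelnuovo's bound: write d - 1 = m(r-1) + epsilon with 0 <= epsilon < r-1.
d - 1 = 13 - 1 = 12
r - 1 = 6 - 1 = 5
12 = 2*5 + 2, so m = 2, epsilon = 2
pi(d, r) = m(m-1)(r-1)/2 + m*epsilon
= 2*1*5/2 + 2*2
= 10/2 + 4
= 5 + 4 = 9

9


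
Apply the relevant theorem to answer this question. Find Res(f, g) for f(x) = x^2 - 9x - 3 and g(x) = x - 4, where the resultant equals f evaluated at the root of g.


For Res(f, x - c), we evaluate f at x = c.
f(4) = 4^2 - 9*4 - 3
= 16 - 36 - 3
= -20 - 3 = -23
Res(f, g) = -23

-23


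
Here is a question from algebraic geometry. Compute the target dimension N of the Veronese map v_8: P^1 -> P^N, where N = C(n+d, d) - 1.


The Veronese embedding v_d: P^n -> P^N maps each point to all
degree-d monomials in n+1 homogeneous coordinates.
N = C(n+d, d) - 1
N = C(1+8, 8) - 1
N = C(9, 8) - 1
C(9, 8) = 9
N = 9 - 1 = 8

8


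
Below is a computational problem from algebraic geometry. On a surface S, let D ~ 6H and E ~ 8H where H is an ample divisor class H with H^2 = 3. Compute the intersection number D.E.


Using bilinearity of the intersection pairing on a surface S:
(aH).(bH) = ab * (H.H)
We have H^2 = 3.
D.E = (6H).(8H) = 6*8*3
= 48*3
= 144

144


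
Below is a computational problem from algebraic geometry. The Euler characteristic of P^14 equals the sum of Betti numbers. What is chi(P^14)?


The complex projective space P^14 has one cell in each even real dimension 0, 2, ..., 28.
The cohomology groups are H^{2k}(P^14) = Z for k = 0,...,14, and 0 otherwise.
Euler characteristic = sum of Betti numbers = 1 per even-dimensional cohomology group.
chi(P^14) = 14 + 1 = 15

15


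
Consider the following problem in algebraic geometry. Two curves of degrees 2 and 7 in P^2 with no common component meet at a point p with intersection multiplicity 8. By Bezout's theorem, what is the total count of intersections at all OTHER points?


By Bezout's theorem, the total intersection number is d1 * d2.
Total = 2 * 7 = 14
Intersection multiplicity at p = 8
Remaining intersections = 14 - 8 = 6

6


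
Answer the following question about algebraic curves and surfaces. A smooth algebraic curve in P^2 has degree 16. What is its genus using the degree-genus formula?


Using the genus formula for smooth plane curves:
g = (d-1)(d-2)/2
g = (16-1)(16-2)/2
g = 15*14/2
g = 210/2 = 105

105


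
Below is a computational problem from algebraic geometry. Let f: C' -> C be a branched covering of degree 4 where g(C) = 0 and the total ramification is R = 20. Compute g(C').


Riemann-Hurwitz formula: 2g' - 2 = d(2g - 2) + R
Given: d = 4, g = 0, R = 20
2g' - 2 = 4*(2*0 - 2) + 20
2g' - 2 = 4*(-2) + 20
2g' - 2 = -8 + 20 = 12
2g' = 14
g' = 7

7


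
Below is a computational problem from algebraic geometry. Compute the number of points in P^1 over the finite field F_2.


P^1(F_2) has (q^(n+1) - 1)/(q - 1) points.
= 2^1 + 2^0
= 2 + 1
= 3

3


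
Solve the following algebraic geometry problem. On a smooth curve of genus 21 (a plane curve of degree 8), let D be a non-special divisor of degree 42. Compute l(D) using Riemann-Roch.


First, compute the genus of a smooth plane curve of degree 8:
g = (d-1)(d-2)/2 = (8-1)(8-2)/2 = 21
For a non-special divisor D (i.e., h^1(D) = 0), Riemann-Roch gives:
l(D) = deg(D) - g + 1
Since deg(D) = 42 >= 2g - 1 = 41, D is non-special.
l(D) = 42 - 21 + 1 = 22

22


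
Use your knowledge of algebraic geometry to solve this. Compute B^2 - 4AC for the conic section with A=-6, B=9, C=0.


The discriminant of a conic Ax^2 + Bxy + Cy^2 + ... = 0 is B^2 - 4AC.
B^2 = 9^2 = 81
4AC = 4*(-6)*0 = 0
Discriminant = 81 + 0 = 81

81


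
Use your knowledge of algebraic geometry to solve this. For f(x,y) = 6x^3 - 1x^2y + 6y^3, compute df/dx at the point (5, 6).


df/dx = 3*6*x^2 + 2*(-1)*x^1*y
At (5,6): 3*6*5^2 + 2*(-1)*5^1*6
= 450 - 60
= 390

390


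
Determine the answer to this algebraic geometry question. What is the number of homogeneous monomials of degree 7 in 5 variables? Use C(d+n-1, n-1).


The number of degree-7 monomials in 5 variables is C(d+n-1, n-1).
= C(7+5-1, 5-1) = C(11, 4)
= 330

330


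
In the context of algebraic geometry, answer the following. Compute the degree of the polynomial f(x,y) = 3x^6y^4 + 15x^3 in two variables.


Examine each term for its total degree (sum of exponents).
  Term '3x^6y^4' has total degree 6+4 = 10.
  Term '15x^3' has total degree 3+0 = 3.
The maximum total degree among all terms is 10.

10


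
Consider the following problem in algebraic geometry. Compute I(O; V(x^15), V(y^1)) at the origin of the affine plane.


The intersection multiplicity of V(x^a) and V(y^b) at the origin is:
I(O; V(x^15), V(y^1)) = dim_k(k[x,y]/(x^15, y^1))
A basis for k[x,y]/(x^15, y^1) is the set of monomials x^i * y^j
where 0 <= i < 15 and 0 <= j < 1.
The number of such monomials is 15 * 1 = 15

15


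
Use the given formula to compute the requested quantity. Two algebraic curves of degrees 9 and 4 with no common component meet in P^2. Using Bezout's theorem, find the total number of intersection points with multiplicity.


Bezout's theorem states the intersection count equals the product of degrees.
Intersection count = 9 * 4 = 36

36


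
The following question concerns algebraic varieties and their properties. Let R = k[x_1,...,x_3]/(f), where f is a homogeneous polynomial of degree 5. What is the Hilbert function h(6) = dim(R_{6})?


For R = k[x_1,...,x_n]/(f) with f homogeneous of degree e:
The Hilbert series is (1 - t^e)/(1 - t)^n.
So h(d) = C(d+n-1, n-1) - C(d-e+n-1, n-1) for d >= e.
With n=3, e=5, d=6:
C(6+3-1, 3-1) = C(8, 2) = 28
C(6-5+3-1, 3-1) = C(3, 2) = 3
h(6) = 28 - 3 = 25

25


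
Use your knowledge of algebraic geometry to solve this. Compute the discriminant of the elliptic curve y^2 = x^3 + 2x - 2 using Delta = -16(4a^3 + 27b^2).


Compute each component:
4a^3 = 4*2^3 = 4*8 = 32
27b^2 = 27*(-2)^2 = 27*4 = 108
4a^3 + 27b^2 = 32 + 108 = 140
Delta = -16*140 = -2240

-2240


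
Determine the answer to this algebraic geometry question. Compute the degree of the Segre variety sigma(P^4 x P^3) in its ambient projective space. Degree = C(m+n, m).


The degree of the Segre variety P^4 x P^3 is C(m+n, m).
= C(7, 4)
= 35

35


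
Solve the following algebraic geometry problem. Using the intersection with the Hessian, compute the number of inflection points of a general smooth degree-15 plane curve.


For a general smooth plane curve C of degree d, the inflection points are
the intersection of C with its Hessian curve, which has degree 3(d-2).
By Bezout, the total intersection number is d * 3(d-2) = 15 * 39 = 585.
For a general curve every flex is ordinary, so each contributes
multiplicity 1 to C·Hess(C), and the number of distinct inflection
points is 3d(d-2).
Inflection points = 3*15*(15-2) = 3*15*13 = 585

585


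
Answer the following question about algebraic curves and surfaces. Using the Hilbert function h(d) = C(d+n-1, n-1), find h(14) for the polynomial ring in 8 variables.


The Hilbert function for the polynomial ring in 8 variables is:
h(d) = C(d+n-1, n-1)
h(14) = C(14+8-1, 8-1) = C(21, 7)
= 21! / (7! * 14!)
= 116280

116280


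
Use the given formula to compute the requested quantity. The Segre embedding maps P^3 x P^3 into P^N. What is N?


The Segre embedding maps P^m x P^n into P^N via
all products of coordinates from each factor.
N = (m+1)(n+1) - 1
N = (3+1)(3+1) - 1
N = 4*4 - 1
N = 16 - 1 = 15

15


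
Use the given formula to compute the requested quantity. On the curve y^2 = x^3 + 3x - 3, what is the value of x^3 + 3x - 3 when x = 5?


Compute x^3 + 3x - 3 at x = 5:
x^3 = 5^3 = 125
3*x = 3*5 = 15
Sum: 125 + 15 - 3 = 137

137


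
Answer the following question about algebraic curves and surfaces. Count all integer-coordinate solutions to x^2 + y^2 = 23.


Systematically check integer values of x where x^2 <= 23.
For each valid x, check if 23 - x^2 is a perfect square.
Total integer solutions found: 0

0


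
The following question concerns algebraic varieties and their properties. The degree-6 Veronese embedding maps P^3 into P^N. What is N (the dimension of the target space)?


The Veronese embedding v_d: P^n -> P^N maps each point to all
degree-d monomials in n+1 homogeneous coordinates.
N = C(n+d, d) - 1
N = C(3+6, 6) - 1
N = C(9, 6) - 1
C(9, 6) = 84
N = 84 - 1 = 83

83
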